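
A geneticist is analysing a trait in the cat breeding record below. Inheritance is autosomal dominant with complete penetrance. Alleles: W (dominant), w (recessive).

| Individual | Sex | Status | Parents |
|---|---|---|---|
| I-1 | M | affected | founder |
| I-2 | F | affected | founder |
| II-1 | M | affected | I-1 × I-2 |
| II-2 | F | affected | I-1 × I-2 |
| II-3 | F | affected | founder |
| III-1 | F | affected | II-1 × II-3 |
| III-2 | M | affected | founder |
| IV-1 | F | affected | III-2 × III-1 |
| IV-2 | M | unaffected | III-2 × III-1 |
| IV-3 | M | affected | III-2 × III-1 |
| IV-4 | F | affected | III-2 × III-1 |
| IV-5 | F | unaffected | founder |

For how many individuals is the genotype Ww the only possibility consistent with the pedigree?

2

Obligate heterozygotes: III-1 is affected so carries W and passed w to IV-2 (ww), so III-1 is Ww; III-2 is affected so carries W and passed w to IV-2 (ww), so III-2 is Ww.
Every other individual is either homozygous by phenotype or has at least one consistent homozygous assignment, so the count is 2.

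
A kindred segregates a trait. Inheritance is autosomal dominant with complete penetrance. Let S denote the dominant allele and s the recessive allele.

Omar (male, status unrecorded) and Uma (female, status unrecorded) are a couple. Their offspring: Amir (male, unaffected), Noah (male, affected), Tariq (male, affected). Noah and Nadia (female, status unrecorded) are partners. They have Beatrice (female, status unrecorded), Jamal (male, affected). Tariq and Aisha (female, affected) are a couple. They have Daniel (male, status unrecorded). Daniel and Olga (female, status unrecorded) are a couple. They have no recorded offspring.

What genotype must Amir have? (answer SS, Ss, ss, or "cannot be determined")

Amir is unaffected, so Amir is ss.

ss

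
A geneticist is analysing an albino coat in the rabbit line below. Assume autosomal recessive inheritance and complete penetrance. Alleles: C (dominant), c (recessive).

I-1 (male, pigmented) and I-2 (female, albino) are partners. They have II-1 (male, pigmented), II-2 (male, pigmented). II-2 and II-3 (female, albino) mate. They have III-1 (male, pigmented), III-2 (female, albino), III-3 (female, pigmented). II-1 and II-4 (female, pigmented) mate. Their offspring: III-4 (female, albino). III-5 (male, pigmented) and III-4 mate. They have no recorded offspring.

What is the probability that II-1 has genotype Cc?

II-1 is pigmented so carries C and received c from I-2 (cc), so II-1 is Cc, giving P(Cc) = 1.

1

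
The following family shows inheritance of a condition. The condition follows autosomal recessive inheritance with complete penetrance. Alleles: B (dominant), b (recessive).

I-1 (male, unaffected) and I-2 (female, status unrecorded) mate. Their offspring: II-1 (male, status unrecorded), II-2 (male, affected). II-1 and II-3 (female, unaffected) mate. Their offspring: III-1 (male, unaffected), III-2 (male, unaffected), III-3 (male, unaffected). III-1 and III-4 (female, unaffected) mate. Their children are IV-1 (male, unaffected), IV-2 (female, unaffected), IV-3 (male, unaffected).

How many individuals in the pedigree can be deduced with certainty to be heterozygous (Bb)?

1

Obligate heterozygotes: I-1 is unaffected so carries B and passed b to II-2 (bb), so I-1 is Bb.
Every other individual is either homozygous by phenotype or has at least one consistent homozygous assignment, so the count is 1.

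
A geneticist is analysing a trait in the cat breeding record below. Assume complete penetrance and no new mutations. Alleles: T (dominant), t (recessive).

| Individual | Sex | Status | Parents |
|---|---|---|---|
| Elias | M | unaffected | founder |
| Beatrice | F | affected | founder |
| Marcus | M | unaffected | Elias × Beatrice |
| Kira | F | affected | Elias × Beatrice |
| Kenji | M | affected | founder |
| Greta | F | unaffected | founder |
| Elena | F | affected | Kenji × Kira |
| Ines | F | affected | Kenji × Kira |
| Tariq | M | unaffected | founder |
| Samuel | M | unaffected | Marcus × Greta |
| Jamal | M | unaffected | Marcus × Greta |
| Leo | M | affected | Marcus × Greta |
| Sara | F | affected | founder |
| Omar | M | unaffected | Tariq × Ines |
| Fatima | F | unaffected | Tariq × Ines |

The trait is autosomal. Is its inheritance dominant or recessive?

recessive

Marcus and Greta are both unaffected yet have an affected child Leo. Under dominance, an affected child requires at least one affected parent, so the trait cannot be dominant.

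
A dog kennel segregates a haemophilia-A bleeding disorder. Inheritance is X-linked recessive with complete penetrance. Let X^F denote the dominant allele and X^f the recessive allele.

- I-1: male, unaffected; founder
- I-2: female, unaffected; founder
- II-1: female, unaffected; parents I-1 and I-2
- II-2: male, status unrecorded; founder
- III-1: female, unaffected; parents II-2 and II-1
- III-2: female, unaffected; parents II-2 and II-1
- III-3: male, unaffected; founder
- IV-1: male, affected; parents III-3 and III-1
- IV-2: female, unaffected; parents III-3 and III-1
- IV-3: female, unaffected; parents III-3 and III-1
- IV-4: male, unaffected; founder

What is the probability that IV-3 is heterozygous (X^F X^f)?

1/2

III-3 is unaffected, so III-3 is X^F Y.
III-1 is unaffected so carries F and passed f to IV-1 (X^f Y), so III-1 is X^F X^f.
Their cross gives offspring ratios 1/2 X^F X^F : 1/2 X^F X^f. Conditioning on IV-3 being unaffected, P(X^F X^f) = 1/2 / 1 = 1/2.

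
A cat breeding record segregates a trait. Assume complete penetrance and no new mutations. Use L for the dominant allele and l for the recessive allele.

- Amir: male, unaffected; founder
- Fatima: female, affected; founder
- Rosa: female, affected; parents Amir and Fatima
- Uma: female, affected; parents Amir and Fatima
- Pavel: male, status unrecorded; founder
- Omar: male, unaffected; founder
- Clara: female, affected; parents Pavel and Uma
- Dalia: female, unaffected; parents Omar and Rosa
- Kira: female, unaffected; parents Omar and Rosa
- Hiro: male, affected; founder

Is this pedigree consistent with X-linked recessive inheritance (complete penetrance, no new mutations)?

Under X-linked recessive, Rosa (affected, female) cannot arise from Amir (unaffected) × Fatima (affected).

No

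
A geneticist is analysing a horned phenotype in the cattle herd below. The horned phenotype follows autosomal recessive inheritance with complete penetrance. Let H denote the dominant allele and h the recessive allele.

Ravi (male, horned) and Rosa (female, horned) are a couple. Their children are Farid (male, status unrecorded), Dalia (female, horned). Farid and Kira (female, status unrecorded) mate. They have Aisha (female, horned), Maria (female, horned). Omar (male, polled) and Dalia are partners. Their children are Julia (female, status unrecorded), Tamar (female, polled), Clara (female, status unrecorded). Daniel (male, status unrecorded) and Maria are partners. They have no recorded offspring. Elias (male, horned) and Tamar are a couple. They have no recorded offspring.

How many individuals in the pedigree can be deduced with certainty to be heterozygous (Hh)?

1

Obligate heterozygotes: Tamar is polled so carries H and received h from Dalia (hh), so Tamar is Hh.
Every other individual is either homozygous by phenotype or has at least one consistent homozygous assignment, so the count is 1.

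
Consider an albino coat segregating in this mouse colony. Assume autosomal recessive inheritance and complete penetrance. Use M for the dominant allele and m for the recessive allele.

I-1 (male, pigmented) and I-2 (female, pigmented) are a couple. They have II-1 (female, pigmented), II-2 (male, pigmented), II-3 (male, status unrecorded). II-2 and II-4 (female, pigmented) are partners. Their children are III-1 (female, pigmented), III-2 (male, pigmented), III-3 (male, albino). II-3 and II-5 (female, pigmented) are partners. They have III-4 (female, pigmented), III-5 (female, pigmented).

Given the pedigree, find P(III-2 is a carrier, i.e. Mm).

2/3

II-2 is pigmented so carries M and passed m to III-3 (mm), so II-2 is Mm.
II-4 is pigmented so carries M and passed m to III-3 (mm), so II-4 is Mm.
Their cross gives offspring ratios 1/4 MM : 1/2 Mm : 1/4 mm. Conditioning on III-2 being pigmented, P(Mm) = 1/2 / 3/4 = 2/3.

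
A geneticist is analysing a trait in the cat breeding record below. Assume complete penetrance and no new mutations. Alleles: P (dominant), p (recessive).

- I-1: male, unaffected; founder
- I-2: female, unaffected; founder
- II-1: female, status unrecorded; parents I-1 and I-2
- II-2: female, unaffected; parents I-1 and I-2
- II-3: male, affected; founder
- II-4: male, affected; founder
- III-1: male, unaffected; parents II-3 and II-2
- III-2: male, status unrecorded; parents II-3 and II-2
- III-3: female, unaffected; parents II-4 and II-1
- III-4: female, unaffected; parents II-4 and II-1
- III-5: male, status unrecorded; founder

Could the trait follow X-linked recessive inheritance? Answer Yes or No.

A consistent assignment under X-linked recessive exists: I-1 X^P Y, I-2 X^P X^P, II-1 X^P X^P, II-2 X^P X^P, II-3 X^p Y, II-4 X^p Y, III-1 X^P Y, III-2 X^P Y, III-3 X^P X^p, III-4 X^P X^p, III-5 X^P Y.
In this assignment every recorded phenotype matches its genotype and every non-founder's genotype is obtainable from its parents' genotypes, so the pedigree is consistent.

Yes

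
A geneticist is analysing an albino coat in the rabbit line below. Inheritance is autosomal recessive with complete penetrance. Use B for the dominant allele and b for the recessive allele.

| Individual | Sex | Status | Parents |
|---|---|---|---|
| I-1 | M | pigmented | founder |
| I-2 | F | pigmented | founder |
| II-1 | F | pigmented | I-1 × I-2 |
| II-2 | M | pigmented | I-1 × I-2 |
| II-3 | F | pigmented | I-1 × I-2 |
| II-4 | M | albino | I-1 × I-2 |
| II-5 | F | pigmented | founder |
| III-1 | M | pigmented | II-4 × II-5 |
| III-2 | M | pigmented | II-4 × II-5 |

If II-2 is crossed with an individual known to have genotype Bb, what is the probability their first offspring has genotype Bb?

1/2

I-1 is pigmented so carries B and passed b to II-4 (bb), so I-1 is Bb.
I-2 is pigmented so carries B and passed b to II-4 (bb), so I-2 is Bb.
II-2 is a pigmented offspring of I-1 (Bb) × I-2 (Bb), whose cross gives 1/4 BB : 1/2 Bb : 1/4 bb; conditioning on being pigmented, II-2 is BB with probability 1/3, Bb with probability 2/3.
Summing over parental genotype combinations, P(offspring has genotype Bb) = 1/3·1/2 + 2/3·1/2 = 1/2.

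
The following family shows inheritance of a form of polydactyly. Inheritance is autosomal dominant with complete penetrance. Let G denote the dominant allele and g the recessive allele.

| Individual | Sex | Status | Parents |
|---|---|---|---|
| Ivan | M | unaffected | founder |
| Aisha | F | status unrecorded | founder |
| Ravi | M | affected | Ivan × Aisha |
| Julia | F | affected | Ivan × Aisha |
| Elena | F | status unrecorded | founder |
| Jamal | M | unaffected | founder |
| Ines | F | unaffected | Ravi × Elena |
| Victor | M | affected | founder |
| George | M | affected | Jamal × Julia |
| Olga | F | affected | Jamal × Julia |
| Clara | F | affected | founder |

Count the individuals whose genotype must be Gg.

4

Obligate heterozygotes: Ravi is affected so carries G and received g from Ivan (gg), so Ravi is Gg; Julia is affected so carries G and received g from Ivan (gg), so Julia is Gg; George is affected so carries G and received g from Jamal (gg), so George is Gg; Olga is affected so carries G and received g from Jamal (gg), so Olga is Gg.
Every other individual is either homozygous by phenotype or has at least one consistent homozygous assignment, so the count is 4.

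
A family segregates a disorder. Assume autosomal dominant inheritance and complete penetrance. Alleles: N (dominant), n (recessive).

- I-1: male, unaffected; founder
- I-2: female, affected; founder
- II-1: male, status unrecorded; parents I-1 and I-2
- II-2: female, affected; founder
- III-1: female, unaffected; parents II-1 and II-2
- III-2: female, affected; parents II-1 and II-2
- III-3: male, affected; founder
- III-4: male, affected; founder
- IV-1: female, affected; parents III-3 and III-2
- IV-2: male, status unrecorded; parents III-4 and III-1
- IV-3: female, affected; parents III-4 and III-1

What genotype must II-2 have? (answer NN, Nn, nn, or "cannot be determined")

From phenotype alone, II-2 is NN or Nn.
II-2 is affected so carries N and passed n to III-1 (nn), so II-2 is Nn.

Nn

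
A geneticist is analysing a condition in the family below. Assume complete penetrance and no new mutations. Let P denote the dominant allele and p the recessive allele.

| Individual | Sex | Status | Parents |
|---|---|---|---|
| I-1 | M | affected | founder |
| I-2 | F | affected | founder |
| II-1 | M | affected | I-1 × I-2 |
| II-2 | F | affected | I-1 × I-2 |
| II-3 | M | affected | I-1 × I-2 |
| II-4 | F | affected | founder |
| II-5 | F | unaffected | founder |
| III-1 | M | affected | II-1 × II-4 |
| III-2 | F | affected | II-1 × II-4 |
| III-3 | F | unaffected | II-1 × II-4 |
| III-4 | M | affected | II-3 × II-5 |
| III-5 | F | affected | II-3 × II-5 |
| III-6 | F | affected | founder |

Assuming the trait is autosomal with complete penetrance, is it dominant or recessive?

dominant

II-1 and II-4 are both affected yet have an unaffected child III-3. Under a recessive model two affected parents are homozygous and every child would be affected, so the trait cannot be recessive.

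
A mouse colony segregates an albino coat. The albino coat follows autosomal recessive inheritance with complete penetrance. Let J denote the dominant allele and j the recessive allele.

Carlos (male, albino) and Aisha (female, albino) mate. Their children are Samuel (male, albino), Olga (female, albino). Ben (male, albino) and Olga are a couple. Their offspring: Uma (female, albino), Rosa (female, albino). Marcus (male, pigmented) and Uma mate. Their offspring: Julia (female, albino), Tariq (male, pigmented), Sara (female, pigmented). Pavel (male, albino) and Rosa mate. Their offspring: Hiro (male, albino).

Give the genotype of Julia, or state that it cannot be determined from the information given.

Julia is albino, so Julia is jj.

jj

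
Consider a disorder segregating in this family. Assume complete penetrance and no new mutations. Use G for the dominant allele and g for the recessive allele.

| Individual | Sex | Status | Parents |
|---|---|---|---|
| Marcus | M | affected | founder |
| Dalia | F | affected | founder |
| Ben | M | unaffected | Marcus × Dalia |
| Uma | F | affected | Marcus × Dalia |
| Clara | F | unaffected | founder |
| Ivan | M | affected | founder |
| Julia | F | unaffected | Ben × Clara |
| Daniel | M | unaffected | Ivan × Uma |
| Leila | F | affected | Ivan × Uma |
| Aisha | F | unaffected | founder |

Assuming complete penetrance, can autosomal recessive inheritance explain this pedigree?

Under autosomal recessive, Ben (unaffected, male) cannot arise from Marcus (affected) × Dalia (affected).

No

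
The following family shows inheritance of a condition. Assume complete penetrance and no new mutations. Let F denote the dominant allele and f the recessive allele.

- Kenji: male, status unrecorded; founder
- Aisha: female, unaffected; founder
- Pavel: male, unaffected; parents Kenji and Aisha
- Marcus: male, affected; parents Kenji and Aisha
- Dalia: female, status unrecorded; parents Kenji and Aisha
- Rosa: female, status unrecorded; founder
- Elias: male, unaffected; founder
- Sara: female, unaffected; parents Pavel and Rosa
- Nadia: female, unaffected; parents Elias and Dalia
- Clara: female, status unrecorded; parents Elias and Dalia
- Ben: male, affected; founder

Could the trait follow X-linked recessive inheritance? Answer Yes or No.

A consistent assignment under X-linked recessive exists: Kenji X^F Y, Aisha X^F X^f, Pavel X^F Y, Marcus X^f Y, Dalia X^F X^F, Rosa X^F X^F, Elias X^F Y, Sara X^F X^F, Nadia X^F X^F, Clara X^F X^F, Ben X^f Y.
In this assignment every recorded phenotype matches its genotype and every non-founder's genotype is obtainable from its parents' genotypes, so the pedigree is consistent.

Yes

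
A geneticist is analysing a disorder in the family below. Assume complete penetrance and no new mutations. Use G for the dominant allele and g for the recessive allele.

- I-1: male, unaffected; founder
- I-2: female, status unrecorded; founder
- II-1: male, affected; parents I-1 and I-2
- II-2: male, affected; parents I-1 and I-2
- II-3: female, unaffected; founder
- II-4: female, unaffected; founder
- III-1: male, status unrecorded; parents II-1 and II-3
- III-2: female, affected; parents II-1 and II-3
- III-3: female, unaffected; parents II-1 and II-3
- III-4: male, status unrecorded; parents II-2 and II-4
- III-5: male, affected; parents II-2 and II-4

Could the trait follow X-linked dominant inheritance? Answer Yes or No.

No

Under X-linked dominant, III-3 (unaffected, female) cannot arise from II-1 (affected) × II-3 (unaffected).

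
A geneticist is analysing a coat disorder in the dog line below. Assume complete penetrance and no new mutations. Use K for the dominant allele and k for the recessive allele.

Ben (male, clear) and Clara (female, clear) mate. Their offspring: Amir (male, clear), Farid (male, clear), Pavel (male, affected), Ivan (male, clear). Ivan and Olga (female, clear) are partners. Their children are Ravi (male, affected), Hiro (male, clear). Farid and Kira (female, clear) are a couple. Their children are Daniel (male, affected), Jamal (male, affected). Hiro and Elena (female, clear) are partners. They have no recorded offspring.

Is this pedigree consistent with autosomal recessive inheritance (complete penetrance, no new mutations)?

Yes

A consistent assignment under autosomal recessive exists: Ben Kk, Clara Kk, Amir KK, Farid Kk, Pavel kk, Ivan Kk, Olga Kk, Kira Kk, Ravi kk, Hiro KK, Elena KK, Daniel kk, Jamal kk.
In this assignment every recorded phenotype matches its genotype and every non-founder's genotype is obtainable from its parents' genotypes, so the pedigree is consistent.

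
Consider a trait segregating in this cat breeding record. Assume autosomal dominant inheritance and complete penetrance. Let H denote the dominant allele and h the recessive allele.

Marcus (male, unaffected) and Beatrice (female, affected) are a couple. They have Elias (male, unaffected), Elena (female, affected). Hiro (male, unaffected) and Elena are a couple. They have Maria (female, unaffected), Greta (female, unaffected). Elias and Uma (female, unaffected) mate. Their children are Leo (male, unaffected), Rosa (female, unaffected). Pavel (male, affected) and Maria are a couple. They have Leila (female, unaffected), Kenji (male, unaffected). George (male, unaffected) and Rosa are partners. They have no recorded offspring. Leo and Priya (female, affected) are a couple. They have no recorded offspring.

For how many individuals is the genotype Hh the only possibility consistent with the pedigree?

3

Obligate heterozygotes: Beatrice is affected so carries H and passed h to Elias (hh), so Beatrice is Hh; Elena is affected so carries H and received h from Marcus (hh), so Elena is Hh; Pavel is affected so carries H and passed h to Leila (hh), so Pavel is Hh.
Every other individual is either homozygous by phenotype or has at least one consistent homozygous assignment, so the count is 3.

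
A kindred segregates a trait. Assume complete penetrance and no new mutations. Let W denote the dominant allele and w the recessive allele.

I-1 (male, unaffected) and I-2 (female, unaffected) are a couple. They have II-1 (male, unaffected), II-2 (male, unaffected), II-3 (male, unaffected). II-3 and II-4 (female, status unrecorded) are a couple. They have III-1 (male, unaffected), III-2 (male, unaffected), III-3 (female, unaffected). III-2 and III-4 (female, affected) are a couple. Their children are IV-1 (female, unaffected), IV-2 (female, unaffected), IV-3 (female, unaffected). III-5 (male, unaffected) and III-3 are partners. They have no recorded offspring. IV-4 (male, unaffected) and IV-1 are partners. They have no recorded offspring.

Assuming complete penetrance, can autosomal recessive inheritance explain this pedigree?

A consistent assignment under autosomal recessive exists: I-1 WW, I-2 WW, II-1 WW, II-2 WW, II-3 WW, II-4 WW, III-1 WW, III-2 WW, III-3 WW, III-4 ww, III-5 WW, IV-1 Ww, IV-2 Ww, IV-3 Ww, IV-4 WW.
In this assignment every recorded phenotype matches its genotype and every non-founder's genotype is obtainable from its parents' genotypes, so the pedigree is consistent.

Yes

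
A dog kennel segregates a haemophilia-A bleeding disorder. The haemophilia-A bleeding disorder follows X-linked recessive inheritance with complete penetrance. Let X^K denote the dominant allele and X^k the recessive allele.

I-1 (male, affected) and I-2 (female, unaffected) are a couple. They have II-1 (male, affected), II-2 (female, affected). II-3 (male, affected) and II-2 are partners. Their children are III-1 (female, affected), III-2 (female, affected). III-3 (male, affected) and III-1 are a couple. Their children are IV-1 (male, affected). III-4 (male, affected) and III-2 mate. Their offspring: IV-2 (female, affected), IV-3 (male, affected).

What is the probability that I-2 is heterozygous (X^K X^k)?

1

I-2 is unaffected so carries K and passed k to II-1 (X^k Y), so I-2 is X^K X^k, giving P(X^K X^k) = 1.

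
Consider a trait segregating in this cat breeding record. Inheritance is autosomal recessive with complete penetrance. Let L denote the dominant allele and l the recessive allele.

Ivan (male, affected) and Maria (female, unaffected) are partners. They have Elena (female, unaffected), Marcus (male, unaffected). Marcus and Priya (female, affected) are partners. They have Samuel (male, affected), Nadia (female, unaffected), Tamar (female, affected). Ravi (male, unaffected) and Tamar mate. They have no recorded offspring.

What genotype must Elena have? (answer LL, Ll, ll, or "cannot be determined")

Ll

From phenotype alone, Elena is LL or Ll.
Elena is unaffected so carries L and received l from Ivan (ll), so Elena is Ll.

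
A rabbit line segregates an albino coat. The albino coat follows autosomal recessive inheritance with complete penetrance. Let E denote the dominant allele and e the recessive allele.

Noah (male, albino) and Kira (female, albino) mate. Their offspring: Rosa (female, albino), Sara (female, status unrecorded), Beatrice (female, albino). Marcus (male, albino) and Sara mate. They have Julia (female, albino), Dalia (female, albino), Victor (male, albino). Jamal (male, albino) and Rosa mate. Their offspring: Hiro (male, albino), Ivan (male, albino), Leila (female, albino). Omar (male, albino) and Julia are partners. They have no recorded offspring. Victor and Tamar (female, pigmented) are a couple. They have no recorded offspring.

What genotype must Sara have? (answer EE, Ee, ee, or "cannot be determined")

From phenotype alone, Sara is EE or Ee or ee.
Sara received e from Noah (ee) and received e from Kira (ee), so Sara is ee.

ee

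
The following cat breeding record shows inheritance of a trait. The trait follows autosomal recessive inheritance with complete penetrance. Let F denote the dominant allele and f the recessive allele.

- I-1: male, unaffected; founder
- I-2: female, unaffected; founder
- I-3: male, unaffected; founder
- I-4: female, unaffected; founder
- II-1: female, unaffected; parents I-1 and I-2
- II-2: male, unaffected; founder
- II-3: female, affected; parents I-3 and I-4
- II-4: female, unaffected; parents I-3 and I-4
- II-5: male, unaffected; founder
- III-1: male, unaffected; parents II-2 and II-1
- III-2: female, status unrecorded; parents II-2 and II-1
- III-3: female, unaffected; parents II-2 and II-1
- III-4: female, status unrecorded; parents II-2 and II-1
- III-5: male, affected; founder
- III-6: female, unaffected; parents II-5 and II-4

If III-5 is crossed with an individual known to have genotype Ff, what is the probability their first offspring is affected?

III-5 is affected, so III-5 is ff.
The cross gives 1/2 Ff : 1/2 ff, so P(offspring is affected) = 1/2.

1/2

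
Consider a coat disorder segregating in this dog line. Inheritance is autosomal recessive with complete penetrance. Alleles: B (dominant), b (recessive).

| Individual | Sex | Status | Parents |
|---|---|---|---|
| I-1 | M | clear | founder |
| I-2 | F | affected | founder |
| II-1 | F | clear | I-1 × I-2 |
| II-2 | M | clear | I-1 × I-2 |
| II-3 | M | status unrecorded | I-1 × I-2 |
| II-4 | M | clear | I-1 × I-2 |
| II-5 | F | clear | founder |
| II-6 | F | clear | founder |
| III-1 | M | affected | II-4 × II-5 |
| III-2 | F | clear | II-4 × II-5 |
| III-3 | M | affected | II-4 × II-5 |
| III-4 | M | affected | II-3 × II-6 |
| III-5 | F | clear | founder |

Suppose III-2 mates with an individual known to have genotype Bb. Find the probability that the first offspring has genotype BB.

II-4 is clear so carries B and received b from I-2 (bb), so II-4 is Bb.
II-5 is clear so carries B and passed b to III-1 (bb), so II-5 is Bb.
III-2 is a clear offspring of II-4 (Bb) × II-5 (Bb), whose cross gives 1/4 BB : 1/2 Bb : 1/4 bb; conditioning on being clear, III-2 is BB with probability 1/3, Bb with probability 2/3.
Summing over parental genotype combinations, P(offspring has genotype BB) = 1/3·1/2 + 2/3·1/4 = 1/3.

1/3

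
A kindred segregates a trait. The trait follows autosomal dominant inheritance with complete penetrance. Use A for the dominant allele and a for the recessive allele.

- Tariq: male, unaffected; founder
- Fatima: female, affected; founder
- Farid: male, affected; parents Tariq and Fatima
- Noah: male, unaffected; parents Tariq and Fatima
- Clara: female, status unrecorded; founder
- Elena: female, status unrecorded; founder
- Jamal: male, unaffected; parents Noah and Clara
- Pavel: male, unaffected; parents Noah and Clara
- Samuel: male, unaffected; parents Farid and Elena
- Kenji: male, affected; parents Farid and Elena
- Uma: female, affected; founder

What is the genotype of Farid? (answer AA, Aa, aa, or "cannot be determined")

From phenotype alone, Farid is AA or Aa.
Farid is affected so carries A and received a from Tariq (aa), so Farid is Aa.

Aa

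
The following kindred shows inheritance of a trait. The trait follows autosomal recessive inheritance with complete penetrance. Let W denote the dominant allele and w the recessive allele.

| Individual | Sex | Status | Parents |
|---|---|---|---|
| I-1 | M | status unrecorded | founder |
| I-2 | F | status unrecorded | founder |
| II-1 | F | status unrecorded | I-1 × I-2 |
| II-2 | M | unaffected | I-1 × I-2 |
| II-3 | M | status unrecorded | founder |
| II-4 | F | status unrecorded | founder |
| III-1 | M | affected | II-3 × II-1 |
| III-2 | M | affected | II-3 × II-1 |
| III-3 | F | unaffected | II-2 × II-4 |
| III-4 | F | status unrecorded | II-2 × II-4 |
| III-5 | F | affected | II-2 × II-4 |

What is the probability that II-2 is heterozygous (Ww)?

1

II-2 is unaffected so carries W and passed w to III-5 (ww), so II-2 is Ww, giving P(Ww) = 1.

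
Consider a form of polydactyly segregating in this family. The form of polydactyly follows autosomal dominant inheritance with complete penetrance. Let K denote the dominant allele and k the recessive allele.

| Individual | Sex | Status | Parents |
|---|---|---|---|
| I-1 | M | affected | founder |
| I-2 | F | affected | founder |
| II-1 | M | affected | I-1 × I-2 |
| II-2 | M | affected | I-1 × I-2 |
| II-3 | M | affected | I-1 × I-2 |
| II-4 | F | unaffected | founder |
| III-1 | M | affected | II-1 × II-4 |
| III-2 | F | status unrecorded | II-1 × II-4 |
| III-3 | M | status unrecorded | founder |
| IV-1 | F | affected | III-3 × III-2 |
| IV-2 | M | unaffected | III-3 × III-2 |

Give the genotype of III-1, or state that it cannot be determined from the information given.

From phenotype alone, III-1 is KK or Kk.
III-1 is affected so carries K and received k from II-4 (kk), so III-1 is Kk.

Kk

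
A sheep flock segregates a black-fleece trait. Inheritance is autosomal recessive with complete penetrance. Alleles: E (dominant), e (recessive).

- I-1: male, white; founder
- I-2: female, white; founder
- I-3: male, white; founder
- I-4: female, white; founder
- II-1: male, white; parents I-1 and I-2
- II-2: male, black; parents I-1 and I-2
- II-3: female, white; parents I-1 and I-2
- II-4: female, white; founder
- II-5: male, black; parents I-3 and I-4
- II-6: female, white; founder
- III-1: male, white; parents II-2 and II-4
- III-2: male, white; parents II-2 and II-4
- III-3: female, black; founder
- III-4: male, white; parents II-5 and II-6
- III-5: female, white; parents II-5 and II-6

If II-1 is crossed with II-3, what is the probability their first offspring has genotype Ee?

4/9

I-1 is white so carries E and passed e to II-2 (ee), so I-1 is Ee.
I-2 is white so carries E and passed e to II-2 (ee), so I-2 is Ee.
II-1 is a white offspring of I-1 (Ee) × I-2 (Ee), whose cross gives 1/4 EE : 1/2 Ee : 1/4 ee; conditioning on being white, II-1 is EE with probability 1/3, Ee with probability 2/3.
II-3 is a white offspring of I-1 (Ee) × I-2 (Ee), whose cross gives 1/4 EE : 1/2 Ee : 1/4 ee; conditioning on being white, II-3 is EE with probability 1/3, Ee with probability 2/3.
Summing over parental genotype combinations, P(offspring has genotype Ee) = 2/9·1/2 + 2/9·1/2 + 4/9·1/2 = 4/9.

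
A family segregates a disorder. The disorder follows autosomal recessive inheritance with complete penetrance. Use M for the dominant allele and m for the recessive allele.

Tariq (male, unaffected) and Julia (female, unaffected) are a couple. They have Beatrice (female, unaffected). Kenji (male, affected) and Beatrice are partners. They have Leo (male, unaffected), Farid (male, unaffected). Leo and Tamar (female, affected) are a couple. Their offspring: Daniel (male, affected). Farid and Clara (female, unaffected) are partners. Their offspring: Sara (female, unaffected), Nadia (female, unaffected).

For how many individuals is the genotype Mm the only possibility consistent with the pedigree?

2

Obligate heterozygotes: Leo is unaffected so carries M and received m from Kenji (mm), so Leo is Mm; Farid is unaffected so carries M and received m from Kenji (mm), so Farid is Mm.
Every other individual is either homozygous by phenotype or has at least one consistent homozygous assignment, so the count is 2.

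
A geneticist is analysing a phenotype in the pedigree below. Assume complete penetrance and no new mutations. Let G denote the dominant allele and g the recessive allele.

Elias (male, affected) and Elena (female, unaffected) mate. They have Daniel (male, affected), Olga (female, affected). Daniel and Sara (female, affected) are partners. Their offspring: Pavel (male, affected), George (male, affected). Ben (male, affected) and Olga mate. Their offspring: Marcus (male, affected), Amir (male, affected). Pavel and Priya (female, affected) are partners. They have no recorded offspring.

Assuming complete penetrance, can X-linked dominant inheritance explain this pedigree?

Under X-linked dominant, Daniel (affected, male) cannot arise from Elias (affected) × Elena (unaffected).

No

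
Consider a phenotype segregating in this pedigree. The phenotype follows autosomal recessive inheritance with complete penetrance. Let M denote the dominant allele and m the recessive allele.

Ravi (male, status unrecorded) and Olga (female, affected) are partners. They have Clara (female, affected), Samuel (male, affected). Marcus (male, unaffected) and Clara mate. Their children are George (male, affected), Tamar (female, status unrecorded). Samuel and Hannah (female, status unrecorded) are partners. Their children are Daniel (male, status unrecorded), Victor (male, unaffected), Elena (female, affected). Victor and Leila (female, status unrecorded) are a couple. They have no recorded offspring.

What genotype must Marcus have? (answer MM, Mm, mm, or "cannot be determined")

Mm

From phenotype alone, Marcus is MM or Mm.
Marcus is unaffected so carries M and passed m to George (mm), so Marcus is Mm.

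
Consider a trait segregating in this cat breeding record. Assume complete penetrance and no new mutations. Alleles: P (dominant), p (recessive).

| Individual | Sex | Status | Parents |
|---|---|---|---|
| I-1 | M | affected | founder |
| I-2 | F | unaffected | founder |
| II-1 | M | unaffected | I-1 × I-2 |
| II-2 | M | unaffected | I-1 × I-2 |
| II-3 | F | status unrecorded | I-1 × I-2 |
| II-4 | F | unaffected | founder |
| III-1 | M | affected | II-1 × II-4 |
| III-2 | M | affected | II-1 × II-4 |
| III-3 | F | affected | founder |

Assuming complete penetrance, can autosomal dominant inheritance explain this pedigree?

No

Under autosomal dominant, III-1 (affected, male) cannot arise from II-1 (unaffected) × II-4 (unaffected).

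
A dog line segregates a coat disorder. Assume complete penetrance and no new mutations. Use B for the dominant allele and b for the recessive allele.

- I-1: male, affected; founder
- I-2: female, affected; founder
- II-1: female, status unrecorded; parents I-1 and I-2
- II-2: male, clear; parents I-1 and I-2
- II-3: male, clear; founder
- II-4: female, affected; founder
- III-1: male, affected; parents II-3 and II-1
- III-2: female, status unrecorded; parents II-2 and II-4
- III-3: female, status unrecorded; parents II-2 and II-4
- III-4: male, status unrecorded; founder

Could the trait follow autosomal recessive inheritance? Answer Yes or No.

No

Under autosomal recessive, II-2 (clear, male) cannot arise from I-1 (affected) × I-2 (affected).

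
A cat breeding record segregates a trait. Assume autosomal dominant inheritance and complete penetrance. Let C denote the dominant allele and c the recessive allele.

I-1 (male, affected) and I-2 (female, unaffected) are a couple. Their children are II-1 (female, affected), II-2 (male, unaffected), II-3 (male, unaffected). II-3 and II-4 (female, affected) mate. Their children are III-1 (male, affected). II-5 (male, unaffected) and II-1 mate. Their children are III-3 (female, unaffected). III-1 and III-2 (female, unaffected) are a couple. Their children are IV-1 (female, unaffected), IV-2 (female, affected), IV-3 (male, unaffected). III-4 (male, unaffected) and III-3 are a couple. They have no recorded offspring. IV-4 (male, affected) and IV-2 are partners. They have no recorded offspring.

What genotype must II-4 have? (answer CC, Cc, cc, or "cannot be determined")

II-4's phenotype allows CC or Cc, and no parent or child forces a single allele at both positions; consistent genotype assignments exist with II-4 as CC or Cc.

cannot be determined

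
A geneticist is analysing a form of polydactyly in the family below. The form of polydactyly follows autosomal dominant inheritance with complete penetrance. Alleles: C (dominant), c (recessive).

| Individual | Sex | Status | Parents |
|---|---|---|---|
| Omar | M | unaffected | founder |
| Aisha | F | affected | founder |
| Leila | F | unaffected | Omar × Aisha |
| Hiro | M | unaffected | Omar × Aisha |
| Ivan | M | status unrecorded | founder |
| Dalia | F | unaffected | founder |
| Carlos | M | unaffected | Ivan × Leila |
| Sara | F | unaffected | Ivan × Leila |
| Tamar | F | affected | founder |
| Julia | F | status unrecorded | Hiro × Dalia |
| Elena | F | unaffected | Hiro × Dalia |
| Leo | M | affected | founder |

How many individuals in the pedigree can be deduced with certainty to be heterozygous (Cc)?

1

Obligate heterozygotes: Aisha is affected so carries C and passed c to Leila (cc), so Aisha is Cc.
Every other individual is either homozygous by phenotype or has at least one consistent homozygous assignment, so the count is 1.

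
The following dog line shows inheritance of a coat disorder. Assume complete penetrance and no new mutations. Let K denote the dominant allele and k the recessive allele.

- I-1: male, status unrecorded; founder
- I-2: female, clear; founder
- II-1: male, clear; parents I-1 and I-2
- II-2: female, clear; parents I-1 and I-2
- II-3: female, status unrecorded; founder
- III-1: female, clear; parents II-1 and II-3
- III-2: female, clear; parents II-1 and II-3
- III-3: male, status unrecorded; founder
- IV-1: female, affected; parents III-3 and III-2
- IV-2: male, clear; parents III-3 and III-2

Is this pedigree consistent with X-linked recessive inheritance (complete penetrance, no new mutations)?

Yes

A consistent assignment under X-linked recessive exists: I-1 X^K Y, I-2 X^K X^K, II-1 X^K Y, II-2 X^K X^K, II-3 X^K X^k, III-1 X^K X^K, III-2 X^K X^k, III-3 X^k Y, IV-1 X^k X^k, IV-2 X^K Y.
In this assignment every recorded phenotype matches its genotype and every non-founder's genotype is obtainable from its parents' genotypes, so the pedigree is consistent.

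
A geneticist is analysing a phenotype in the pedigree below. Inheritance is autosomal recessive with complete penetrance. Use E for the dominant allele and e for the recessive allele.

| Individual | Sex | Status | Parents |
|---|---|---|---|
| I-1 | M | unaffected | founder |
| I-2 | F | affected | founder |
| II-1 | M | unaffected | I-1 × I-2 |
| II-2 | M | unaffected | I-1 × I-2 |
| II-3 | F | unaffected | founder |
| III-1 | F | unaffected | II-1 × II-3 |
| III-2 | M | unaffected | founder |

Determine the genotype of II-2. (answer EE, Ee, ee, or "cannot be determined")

From phenotype alone, II-2 is EE or Ee.
II-2 is unaffected so carries E and received e from I-2 (ee), so II-2 is Ee.

Ee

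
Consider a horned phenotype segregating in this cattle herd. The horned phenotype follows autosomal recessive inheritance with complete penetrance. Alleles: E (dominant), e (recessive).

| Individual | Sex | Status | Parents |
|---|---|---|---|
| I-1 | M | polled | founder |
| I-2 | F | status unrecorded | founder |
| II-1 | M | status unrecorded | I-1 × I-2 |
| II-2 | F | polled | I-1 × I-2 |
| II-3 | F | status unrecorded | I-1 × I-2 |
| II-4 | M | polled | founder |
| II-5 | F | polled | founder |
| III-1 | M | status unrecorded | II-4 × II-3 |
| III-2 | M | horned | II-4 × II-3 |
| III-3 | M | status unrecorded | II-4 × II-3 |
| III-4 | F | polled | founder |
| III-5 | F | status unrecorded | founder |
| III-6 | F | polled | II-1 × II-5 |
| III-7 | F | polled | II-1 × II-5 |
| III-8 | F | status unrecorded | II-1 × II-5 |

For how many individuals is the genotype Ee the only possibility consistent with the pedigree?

Obligate heterozygotes: II-4 is polled so carries E and passed e to III-2 (ee), so II-4 is Ee.
Every other individual is either homozygous by phenotype or has at least one consistent homozygous assignment, so the count is 1.

1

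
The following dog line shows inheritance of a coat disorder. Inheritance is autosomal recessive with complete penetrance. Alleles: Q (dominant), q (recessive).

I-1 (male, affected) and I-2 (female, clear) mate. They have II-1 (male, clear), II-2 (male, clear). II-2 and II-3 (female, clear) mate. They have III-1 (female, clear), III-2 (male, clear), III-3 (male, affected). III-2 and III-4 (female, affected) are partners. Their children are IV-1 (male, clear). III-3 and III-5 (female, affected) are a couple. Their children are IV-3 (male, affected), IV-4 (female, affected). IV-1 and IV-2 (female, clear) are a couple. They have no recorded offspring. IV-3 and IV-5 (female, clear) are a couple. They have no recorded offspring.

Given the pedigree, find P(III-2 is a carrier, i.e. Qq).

II-2 is clear so carries Q and received q from I-1 (qq), so II-2 is Qq.
II-3 is clear so carries Q and passed q to III-3 (qq), so II-3 is Qq.
Their cross gives offspring ratios 1/4 QQ : 1/2 Qq : 1/4 qq. Conditioning on III-2 being clear, P(Qq) = 1/2 / 3/4 = 2/3 before taking III-2's own offspring into account.
III-4 is affected, so III-4 is qq.
Now use III-2's offspring. Probability of each recorded status — clear son IV-1: 1/2 if III-2 is Qq, 1 if QQ.
Bayes: P(Qq) = 2/3·1/2 / (2/3·1/2 + 1/3·1) = 1/2.

1/2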